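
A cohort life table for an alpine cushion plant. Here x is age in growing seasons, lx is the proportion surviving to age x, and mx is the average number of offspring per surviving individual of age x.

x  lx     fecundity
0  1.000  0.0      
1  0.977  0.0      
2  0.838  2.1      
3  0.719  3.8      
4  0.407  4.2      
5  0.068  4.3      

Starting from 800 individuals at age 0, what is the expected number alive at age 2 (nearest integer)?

Expected survivors = N0 · l_2 = 800 × 0.838 = 670.4 → 670

670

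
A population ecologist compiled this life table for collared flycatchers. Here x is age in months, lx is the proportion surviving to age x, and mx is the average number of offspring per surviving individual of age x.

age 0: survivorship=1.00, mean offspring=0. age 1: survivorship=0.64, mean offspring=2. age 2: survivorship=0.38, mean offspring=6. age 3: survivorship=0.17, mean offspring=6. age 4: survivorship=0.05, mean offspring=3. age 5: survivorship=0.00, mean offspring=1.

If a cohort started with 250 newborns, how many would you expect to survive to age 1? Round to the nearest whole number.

160

Expected survivors = N0 · l_1 = 250 × 0.64 = 160 → 160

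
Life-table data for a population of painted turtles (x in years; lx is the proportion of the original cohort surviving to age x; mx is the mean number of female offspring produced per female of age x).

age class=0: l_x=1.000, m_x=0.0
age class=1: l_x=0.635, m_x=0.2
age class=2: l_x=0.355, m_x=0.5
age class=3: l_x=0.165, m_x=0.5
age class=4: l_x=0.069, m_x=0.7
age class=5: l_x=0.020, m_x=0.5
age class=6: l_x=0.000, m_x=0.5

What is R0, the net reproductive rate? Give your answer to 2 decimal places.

lx·mx by age: 0, 0.127, 0.1775, 0.0825, 0.0483, 0.01, 0
R0 = Σ lx·mx = 0.4453 → 0.45

0.45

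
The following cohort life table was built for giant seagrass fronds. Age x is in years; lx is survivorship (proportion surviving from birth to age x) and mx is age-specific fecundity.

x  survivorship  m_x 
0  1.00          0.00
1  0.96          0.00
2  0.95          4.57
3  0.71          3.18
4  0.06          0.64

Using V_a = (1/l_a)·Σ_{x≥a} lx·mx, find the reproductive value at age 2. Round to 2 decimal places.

lx·mx for x ≥ 2: 4.3415, 2.2578, 0.0384 → sum = 6.6377
V_2 = 6.6377 / l_2 = 6.6377 / 0.95 = 6.987053… → 6.99

6.99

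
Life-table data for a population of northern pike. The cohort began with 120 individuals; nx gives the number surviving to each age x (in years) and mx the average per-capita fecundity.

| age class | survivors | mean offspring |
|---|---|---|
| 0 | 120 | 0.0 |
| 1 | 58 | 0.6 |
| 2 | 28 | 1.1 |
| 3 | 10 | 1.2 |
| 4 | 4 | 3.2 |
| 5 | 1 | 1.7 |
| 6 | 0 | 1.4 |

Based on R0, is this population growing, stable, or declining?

lx = nx/n0 = nx/120: 1, 0.48333…, 0.23333…, 0.08333…, 0.03333…, 0.00833…, 0
R0 = Σ lx·mx = 0 + 0.29… + 0.256667… + 0.1… + 0.106667… + 0.014167… + 0 = 0.7675…
R0 < 1, so the population is declining.

declining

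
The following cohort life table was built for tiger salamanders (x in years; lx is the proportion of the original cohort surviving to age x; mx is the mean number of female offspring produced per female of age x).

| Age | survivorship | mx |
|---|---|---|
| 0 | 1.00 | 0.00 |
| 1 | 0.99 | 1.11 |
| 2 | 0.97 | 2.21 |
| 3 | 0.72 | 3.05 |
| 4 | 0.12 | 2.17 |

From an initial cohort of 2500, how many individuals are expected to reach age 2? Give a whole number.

Expected survivors = N0 · l_2 = 2500 × 0.97 = 2425 → 2425

2425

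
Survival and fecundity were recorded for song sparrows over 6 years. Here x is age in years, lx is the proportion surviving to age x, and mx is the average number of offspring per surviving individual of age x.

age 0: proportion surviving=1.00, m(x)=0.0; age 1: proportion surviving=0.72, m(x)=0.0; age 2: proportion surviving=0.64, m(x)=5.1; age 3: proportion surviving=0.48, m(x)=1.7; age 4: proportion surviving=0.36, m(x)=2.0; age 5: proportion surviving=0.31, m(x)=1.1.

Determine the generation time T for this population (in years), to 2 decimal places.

lx·mx: 0, 0, 3.264, 0.816, 0.72, 0.341 → R0 = 5.141
x·lx·mx: 0, 0, 6.528, 2.448, 2.88, 1.705 → Σ = 13.561
T = 13.561 / 5.141 = 2.637814… → 2.64

2.64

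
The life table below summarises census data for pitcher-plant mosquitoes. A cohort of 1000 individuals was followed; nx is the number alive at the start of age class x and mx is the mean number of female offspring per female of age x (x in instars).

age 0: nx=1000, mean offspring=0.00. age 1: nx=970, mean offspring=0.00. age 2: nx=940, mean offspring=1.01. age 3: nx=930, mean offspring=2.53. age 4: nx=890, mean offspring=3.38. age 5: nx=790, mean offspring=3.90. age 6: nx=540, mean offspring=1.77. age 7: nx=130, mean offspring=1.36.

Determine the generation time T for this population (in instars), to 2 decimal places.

4.12

lx = nx/n0 = nx/1000: 1, 0.97, 0.94, 0.93, 0.89, 0.79, 0.54, 0.13
lx·mx: 0, 0, 0.9494, 2.3529, 3.0082, 3.081, 0.9558, 0.1768 → R0 = 10.5241
x·lx·mx: 0, 0, 1.8988, 7.0587, 12.0328, 15.405, 5.7348, 1.2376 → Σ = 43.3677
T = 43.3677 / 10.5241 = 4.120799… → 4.12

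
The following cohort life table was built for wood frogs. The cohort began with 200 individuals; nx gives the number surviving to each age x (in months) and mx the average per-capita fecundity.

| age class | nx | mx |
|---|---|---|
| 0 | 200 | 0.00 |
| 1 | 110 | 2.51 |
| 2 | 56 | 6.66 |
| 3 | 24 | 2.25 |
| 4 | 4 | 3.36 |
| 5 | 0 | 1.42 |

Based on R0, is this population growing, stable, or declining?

growing

lx = nx/n0 = nx/200: 1, 0.55, 0.28, 0.12, 0.02, 0
R0 = Σ lx·mx = 0 + 1.3805 + 1.8648 + 0.27 + 0.0672 + 0 = 3.5825
R0 > 1, so the population is growing.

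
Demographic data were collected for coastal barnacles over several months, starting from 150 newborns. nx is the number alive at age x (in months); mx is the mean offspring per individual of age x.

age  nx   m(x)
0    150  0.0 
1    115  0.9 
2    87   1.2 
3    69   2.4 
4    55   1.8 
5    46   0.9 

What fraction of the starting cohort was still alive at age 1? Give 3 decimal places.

l_1 = n_1/n_0 = 115/150 = 0.766667… → 0.767

0.767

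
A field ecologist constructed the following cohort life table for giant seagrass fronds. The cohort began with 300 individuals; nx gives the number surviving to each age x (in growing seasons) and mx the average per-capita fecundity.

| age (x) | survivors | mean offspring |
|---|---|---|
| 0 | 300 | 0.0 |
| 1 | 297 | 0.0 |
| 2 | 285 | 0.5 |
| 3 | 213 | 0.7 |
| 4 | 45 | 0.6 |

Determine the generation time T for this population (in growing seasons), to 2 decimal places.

2.64

lx = nx/n0 = nx/300: 1, 0.99, 0.95, 0.71, 0.15
lx·mx: 0, 0, 0.475, 0.497, 0.09 → R0 = 1.062
x·lx·mx: 0, 0, 0.95, 1.491, 0.36 → Σ = 2.801
T = 2.801 / 1.062 = 2.637476… → 2.64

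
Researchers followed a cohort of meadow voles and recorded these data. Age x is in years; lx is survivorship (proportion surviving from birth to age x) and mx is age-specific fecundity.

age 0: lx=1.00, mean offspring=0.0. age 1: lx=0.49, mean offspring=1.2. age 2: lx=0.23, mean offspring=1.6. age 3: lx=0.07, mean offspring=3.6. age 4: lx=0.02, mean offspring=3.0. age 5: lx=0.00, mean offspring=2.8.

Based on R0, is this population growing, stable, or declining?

R0 = Σ lx·mx = 0 + 0.588 + 0.368 + 0.252 + 0.06 + 0 = 1.268
R0 > 1, so the population is growing.

growing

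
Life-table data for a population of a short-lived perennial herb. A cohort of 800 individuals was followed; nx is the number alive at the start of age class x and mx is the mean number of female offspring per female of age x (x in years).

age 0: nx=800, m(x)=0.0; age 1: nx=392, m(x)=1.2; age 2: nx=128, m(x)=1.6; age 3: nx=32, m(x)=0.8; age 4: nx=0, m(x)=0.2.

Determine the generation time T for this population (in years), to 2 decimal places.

1.37

lx = nx/n0 = nx/800: 1, 0.49, 0.16, 0.04, 0
lx·mx: 0, 0.588, 0.256, 0.032, 0 → R0 = 0.876
x·lx·mx: 0, 0.588, 0.512, 0.096, 0 → Σ = 1.196
T = 1.196 / 0.876 = 1.365297… → 1.37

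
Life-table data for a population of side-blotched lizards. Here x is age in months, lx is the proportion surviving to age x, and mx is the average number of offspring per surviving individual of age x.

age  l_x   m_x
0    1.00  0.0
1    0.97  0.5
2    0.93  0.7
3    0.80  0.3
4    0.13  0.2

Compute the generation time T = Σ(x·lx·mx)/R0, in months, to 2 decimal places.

lx·mx: 0, 0.485, 0.651, 0.24, 0.026 → R0 = 1.402
x·lx·mx: 0, 0.485, 1.302, 0.72, 0.104 → Σ = 2.611
T = 2.611 / 1.402 = 1.86234… → 1.86

1.86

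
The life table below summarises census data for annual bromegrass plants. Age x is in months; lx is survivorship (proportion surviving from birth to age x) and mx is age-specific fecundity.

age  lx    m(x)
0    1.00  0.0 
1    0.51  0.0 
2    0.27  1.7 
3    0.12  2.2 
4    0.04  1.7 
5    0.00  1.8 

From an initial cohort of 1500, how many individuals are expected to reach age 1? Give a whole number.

Expected survivors = N0 · l_1 = 1500 × 0.51 = 765 → 765

765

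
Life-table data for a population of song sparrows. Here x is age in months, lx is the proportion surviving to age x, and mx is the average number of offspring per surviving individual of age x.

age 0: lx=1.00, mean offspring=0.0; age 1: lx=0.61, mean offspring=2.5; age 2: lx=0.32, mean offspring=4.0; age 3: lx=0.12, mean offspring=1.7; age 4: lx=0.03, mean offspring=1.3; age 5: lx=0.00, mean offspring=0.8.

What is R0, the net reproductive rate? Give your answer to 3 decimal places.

lx·mx by age: 0, 1.525, 1.28, 0.204, 0.039, 0
R0 = Σ lx·mx = 3.048 → 3.048

3.048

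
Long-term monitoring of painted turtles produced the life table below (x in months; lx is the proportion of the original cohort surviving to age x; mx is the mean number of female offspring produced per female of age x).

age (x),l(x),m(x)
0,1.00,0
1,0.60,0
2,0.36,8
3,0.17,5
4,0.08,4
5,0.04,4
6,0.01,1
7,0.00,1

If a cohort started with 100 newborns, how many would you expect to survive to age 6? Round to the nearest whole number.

Expected survivors = N0 · l_6 = 100 × 0.01 = 1 → 1

1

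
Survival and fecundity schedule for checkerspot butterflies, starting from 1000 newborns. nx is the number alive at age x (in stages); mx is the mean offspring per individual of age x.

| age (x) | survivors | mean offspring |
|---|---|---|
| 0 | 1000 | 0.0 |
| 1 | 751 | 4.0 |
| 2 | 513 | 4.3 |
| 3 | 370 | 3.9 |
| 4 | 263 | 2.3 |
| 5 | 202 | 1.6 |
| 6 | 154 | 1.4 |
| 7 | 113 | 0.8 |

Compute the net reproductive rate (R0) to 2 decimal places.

7.89

lx = nx/n0 = nx/1000: 1, 0.751, 0.513, 0.37, 0.263, 0.202, 0.154, 0.113
lx·mx by age: 0, 3.004, 2.2059, 1.443, 0.6049, 0.3232, 0.2156, 0.0904
R0 = Σ lx·mx = 7.887 → 7.89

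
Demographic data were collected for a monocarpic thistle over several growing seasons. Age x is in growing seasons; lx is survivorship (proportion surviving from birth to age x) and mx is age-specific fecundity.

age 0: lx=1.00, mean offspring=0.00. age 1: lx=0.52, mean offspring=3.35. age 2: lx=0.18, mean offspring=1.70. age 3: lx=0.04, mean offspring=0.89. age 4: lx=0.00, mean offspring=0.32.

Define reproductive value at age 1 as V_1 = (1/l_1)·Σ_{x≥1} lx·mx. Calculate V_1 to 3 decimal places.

lx·mx for x ≥ 1: 1.742, 0.306, 0.0356, 0 → sum = 2.0836
V_1 = 2.0836 / l_1 = 2.0836 / 0.52 = 4.006923… → 4.007

4.007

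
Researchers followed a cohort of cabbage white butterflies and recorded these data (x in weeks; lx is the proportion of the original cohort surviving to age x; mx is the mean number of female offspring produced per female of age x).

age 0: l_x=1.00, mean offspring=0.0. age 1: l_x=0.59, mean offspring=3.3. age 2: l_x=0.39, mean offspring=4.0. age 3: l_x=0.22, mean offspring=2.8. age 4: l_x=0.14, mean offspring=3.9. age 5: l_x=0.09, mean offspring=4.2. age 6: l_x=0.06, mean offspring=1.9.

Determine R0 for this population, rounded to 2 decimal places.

lx·mx by age: 0, 1.947, 1.56, 0.616, 0.546, 0.378, 0.114
R0 = Σ lx·mx = 5.161 → 5.16

5.16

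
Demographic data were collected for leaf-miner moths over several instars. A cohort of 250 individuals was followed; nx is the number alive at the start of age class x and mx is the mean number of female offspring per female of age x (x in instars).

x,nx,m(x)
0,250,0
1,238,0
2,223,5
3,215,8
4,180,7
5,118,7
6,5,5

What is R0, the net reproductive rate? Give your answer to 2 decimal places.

19.78

lx = nx/n0 = nx/250: 1, 0.952, 0.892, 0.86, 0.72, 0.472, 0.02
lx·mx by age: 0, 0, 4.46, 6.88, 5.04, 3.304, 0.1
R0 = Σ lx·mx = 19.784 → 19.78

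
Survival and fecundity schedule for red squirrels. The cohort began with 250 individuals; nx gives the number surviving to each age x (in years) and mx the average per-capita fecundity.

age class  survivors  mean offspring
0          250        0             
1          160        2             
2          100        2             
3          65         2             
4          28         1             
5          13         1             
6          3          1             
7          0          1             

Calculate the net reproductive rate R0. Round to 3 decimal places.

lx = nx/n0 = nx/250: 1, 0.64, 0.4, 0.26, 0.112, 0.052, 0.012, 0
lx·mx by age: 0, 1.28, 0.8, 0.52, 0.112, 0.052, 0.012, 0
R0 = Σ lx·mx = 2.776 → 2.776

2.776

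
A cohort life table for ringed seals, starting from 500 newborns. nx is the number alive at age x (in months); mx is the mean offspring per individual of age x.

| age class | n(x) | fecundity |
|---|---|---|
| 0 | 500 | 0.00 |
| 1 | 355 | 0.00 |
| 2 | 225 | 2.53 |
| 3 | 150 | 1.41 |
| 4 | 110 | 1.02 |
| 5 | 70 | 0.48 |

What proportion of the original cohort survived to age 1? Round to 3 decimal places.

l_1 = n_1/n_0 = 355/500 = 0.71 → 0.710

0.710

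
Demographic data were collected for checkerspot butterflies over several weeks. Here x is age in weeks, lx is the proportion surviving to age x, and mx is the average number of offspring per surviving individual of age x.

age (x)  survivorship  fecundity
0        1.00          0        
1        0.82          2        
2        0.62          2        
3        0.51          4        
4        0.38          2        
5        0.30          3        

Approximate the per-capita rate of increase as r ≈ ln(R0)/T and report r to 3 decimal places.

0.697

R0 = Σ lx·mx = 0 + 1.64 + 1.24 + 2.04 + 0.76 + 0.9 = 6.58
Σ x·lx·mx = 17.78; T = 17.78/6.58 = 2.70213…
r ≈ ln(R0)/T = ln(6.58)/2.70213… = 0.69724… → 0.697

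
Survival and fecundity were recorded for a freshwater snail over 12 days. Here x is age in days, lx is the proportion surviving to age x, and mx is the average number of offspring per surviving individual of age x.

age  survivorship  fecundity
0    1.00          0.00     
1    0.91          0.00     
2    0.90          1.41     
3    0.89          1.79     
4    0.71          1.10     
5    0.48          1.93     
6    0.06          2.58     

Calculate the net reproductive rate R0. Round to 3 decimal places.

lx·mx by age: 0, 0, 1.269, 1.5931, 0.781, 0.9264, 0.1548
R0 = Σ lx·mx = 4.7243 → 4.724

4.724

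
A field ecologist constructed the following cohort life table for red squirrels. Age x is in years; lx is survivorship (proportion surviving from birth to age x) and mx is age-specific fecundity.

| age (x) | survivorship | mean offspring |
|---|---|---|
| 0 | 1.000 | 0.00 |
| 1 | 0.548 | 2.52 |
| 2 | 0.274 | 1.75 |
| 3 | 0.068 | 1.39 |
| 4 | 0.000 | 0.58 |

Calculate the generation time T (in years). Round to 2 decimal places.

lx·mx: 0, 1.38096, 0.4795, 0.09452, 0 → R0 = 1.95498
x·lx·mx: 0, 1.38096, 0.959, 0.28356, 0 → Σ = 2.62352
T = 2.62352 / 1.95498 = 1.341968… → 1.34

1.34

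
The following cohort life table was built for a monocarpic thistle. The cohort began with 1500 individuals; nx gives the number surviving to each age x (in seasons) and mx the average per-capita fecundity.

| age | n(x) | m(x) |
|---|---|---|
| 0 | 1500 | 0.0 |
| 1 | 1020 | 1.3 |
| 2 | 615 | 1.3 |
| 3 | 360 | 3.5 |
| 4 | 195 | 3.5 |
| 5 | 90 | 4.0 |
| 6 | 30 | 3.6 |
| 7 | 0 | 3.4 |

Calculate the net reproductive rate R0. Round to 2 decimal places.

lx = nx/n0 = nx/1500: 1, 0.68, 0.41, 0.24, 0.13, 0.06, 0.02, 0
lx·mx by age: 0, 0.884, 0.533, 0.84, 0.455, 0.24, 0.072, 0
R0 = Σ lx·mx = 3.024 → 3.02

3.02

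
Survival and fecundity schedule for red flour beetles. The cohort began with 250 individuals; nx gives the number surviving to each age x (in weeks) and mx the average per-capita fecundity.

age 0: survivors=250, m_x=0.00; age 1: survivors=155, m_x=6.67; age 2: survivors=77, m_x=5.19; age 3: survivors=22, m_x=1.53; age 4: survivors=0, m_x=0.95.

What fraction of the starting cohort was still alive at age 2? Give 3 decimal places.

0.308

l_2 = n_2/n_0 = 77/250 = 0.308 → 0.308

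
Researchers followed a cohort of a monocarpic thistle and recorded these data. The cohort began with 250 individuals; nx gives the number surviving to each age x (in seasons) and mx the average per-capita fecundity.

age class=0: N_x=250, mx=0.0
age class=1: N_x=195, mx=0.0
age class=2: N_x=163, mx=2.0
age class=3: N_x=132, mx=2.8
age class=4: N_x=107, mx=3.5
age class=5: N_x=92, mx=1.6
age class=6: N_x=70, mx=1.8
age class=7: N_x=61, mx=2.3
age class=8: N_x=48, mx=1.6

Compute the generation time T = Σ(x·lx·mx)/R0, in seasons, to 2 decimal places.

lx = nx/n0 = nx/250: 1, 0.78, 0.652, 0.528, 0.428, 0.368, 0.28, 0.244, 0.192
lx·mx: 0, 0, 1.304, 1.4784, 1.498, 0.5888, 0.504, 0.5612, 0.3072 → R0 = 6.2416
x·lx·mx: 0, 0, 2.608, 4.4352, 5.992, 2.944, 3.024, 3.9284, 2.4576 → Σ = 25.3892
T = 25.3892 / 6.2416 = 4.067739… → 4.07

4.07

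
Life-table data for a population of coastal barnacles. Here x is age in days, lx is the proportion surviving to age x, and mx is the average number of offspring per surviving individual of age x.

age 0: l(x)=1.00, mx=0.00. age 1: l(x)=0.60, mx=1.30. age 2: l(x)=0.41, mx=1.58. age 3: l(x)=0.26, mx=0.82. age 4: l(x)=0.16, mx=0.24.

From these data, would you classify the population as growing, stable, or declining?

growing

R0 = Σ lx·mx = 0 + 0.78 + 0.6478 + 0.2132 + 0.0384 = 1.6794
R0 > 1, so the population is growing.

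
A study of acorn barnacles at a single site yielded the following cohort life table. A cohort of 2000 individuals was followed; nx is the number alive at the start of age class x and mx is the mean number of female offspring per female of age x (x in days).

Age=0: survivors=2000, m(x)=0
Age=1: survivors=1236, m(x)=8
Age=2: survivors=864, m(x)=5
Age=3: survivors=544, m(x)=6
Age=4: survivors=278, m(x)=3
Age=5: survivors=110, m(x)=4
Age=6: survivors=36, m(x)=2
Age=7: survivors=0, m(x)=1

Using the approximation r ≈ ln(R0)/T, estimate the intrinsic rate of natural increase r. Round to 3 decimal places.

1.230

lx = nx/n0 = nx/2000: 1, 0.618, 0.432, 0.272, 0.139, 0.055, 0.018, 0
R0 = Σ lx·mx = 0 + 4.944 + 2.16 + 1.632 + 0.417 + 0.22 + 0.036 + 0 = 9.409
Σ x·lx·mx = 17.144; T = 17.144/9.409 = 1.82209…
r ≈ ln(R0)/T = ln(9.409)/1.82209… = 1.23028… → 1.230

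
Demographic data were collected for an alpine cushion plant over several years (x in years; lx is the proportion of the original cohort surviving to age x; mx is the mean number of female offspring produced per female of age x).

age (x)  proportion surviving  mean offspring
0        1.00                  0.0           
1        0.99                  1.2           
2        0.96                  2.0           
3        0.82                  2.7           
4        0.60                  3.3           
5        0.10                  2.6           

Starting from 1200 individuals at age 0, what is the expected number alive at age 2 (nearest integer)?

Expected survivors = N0 · l_2 = 1200 × 0.96 = 1152 → 1152

1152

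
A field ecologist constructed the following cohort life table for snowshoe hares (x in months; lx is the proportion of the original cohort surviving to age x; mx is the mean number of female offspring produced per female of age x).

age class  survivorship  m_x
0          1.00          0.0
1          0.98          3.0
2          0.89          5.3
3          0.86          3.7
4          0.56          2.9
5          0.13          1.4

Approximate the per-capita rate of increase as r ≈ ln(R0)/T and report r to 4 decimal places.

R0 = Σ lx·mx = 0 + 2.94 + 4.717 + 3.182 + 1.624 + 0.182 = 12.645
Σ x·lx·mx = 29.326; T = 29.326/12.645 = 2.31918…
r ≈ ln(R0)/T = ln(12.645)/2.31918… = 1.094035… → 1.0940

1.0940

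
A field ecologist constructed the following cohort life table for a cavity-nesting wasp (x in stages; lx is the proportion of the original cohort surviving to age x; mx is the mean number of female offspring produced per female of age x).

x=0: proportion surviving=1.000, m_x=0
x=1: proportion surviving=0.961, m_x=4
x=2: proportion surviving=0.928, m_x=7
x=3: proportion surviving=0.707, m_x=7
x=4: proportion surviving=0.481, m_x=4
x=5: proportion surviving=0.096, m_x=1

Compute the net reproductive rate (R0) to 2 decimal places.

lx·mx by age: 0, 3.844, 6.496, 4.949, 1.924, 0.096
R0 = Σ lx·mx = 17.309 → 17.31

17.31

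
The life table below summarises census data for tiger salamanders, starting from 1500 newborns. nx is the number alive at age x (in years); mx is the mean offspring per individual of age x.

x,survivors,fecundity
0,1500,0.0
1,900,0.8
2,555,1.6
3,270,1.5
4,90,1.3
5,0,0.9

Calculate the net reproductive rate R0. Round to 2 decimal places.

lx = nx/n0 = nx/1500: 1, 0.6, 0.37, 0.18, 0.06, 0
lx·mx by age: 0, 0.48, 0.592, 0.27, 0.078, 0
R0 = Σ lx·mx = 1.42 → 1.42

1.42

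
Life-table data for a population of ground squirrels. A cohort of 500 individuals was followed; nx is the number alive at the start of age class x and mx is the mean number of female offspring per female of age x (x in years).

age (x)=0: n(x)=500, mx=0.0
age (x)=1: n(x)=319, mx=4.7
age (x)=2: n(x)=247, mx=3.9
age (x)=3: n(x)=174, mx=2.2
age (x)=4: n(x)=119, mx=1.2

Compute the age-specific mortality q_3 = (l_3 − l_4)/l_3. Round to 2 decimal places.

0.32

lx = nx/n0 = nx/500: 1, 0.638, 0.494, 0.348, 0.238
q_3 = (l_3 − l_4) / l_3 = (0.348 − 0.238) / 0.348
     = 0.11 / 0.348 = 0.316092… → 0.32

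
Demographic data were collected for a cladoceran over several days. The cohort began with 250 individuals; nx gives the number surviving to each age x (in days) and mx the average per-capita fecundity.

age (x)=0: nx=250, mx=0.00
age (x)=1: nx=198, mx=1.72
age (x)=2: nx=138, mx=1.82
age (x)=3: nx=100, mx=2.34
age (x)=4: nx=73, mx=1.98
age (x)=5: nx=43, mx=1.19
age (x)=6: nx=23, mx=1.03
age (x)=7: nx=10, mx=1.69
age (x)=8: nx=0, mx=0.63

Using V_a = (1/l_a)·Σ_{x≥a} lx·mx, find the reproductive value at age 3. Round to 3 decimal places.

4.703

lx = nx/n0 = nx/250: 1, 0.792, 0.552, 0.4, 0.292, 0.172, 0.092, 0.04, 0
lx·mx for x ≥ 3: 0.936, 0.57816, 0.20468, 0.09476, 0.0676, 0 → sum = 1.8812
V_3 = 1.8812 / l_3 = 1.8812 / 0.4 = 4.703 → 4.703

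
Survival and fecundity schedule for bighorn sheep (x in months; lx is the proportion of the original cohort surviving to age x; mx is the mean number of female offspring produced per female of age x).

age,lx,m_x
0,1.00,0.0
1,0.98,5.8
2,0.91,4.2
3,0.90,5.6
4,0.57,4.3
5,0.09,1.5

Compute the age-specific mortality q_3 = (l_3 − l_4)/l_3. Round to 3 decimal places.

q_3 = (l_3 − l_4) / l_3 = (0.9 − 0.57) / 0.9
     = 0.33 / 0.9 = 0.366667… → 0.367

0.367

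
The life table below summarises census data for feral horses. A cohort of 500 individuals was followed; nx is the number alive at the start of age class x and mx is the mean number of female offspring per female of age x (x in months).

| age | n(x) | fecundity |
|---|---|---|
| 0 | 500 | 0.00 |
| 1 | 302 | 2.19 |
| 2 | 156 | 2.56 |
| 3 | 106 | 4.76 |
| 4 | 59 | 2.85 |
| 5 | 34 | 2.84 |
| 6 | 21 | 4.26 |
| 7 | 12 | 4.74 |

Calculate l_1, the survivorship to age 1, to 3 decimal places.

l_1 = n_1/n_0 = 302/500 = 0.604 → 0.604

0.604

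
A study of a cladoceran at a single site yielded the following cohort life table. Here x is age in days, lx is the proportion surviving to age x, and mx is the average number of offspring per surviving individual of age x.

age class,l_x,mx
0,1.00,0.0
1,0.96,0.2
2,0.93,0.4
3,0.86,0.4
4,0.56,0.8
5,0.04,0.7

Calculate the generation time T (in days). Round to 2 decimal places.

2.82

lx·mx: 0, 0.192, 0.372, 0.344, 0.448, 0.028 → R0 = 1.384
x·lx·mx: 0, 0.192, 0.744, 1.032, 1.792, 0.14 → Σ = 3.9
T = 3.9 / 1.384 = 2.817919… → 2.82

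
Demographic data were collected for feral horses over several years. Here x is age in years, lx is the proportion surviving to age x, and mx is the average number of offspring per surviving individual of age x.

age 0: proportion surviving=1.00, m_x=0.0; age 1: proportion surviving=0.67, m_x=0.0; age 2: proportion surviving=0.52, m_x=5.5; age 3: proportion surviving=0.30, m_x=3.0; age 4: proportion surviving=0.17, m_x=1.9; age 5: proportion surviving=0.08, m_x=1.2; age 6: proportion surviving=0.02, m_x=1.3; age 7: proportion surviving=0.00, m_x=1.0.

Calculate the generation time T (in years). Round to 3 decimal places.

lx·mx: 0, 0, 2.86, 0.9, 0.323, 0.096, 0.026, 0 → R0 = 4.205
x·lx·mx: 0, 0, 5.72, 2.7, 1.292, 0.48, 0.156, 0 → Σ = 10.348
T = 10.348 / 4.205 = 2.46088… → 2.461

2.461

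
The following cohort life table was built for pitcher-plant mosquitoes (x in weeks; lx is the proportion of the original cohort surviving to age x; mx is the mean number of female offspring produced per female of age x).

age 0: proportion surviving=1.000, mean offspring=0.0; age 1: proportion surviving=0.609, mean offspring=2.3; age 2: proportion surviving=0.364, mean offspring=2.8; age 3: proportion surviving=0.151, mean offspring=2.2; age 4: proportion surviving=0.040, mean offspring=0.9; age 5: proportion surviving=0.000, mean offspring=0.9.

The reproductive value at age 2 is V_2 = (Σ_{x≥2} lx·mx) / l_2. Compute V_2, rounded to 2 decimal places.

3.81

lx·mx for x ≥ 2: 1.0192, 0.3322, 0.036, 0 → sum = 1.3874
V_2 = 1.3874 / l_2 = 1.3874 / 0.364 = 3.811538… → 3.81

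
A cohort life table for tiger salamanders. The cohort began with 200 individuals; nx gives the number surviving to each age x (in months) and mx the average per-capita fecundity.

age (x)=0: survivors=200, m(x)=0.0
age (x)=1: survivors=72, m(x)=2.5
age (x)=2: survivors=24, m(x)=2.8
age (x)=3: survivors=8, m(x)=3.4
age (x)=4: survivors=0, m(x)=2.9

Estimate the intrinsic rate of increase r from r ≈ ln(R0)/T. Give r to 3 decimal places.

lx = nx/n0 = nx/200: 1, 0.36, 0.12, 0.04, 0
R0 = Σ lx·mx = 0 + 0.9 + 0.336 + 0.136 + 0 = 1.372
Σ x·lx·mx = 1.98; T = 1.98/1.372 = 1.44315…
r ≈ ln(R0)/T = ln(1.372)/1.44315… = 0.21915… → 0.219

0.219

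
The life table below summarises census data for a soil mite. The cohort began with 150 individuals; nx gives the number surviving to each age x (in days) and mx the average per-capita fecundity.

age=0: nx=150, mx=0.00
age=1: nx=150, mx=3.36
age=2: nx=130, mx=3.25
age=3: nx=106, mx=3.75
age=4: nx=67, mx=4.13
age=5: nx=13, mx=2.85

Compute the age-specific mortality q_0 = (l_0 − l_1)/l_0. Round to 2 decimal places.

0.00

lx = nx/n0 = nx/150: 1, 1, 0.86667…, 0.70667…, 0.44667…, 0.08667…
q_0 = (l_0 − l_1) / l_0 = (1 − 1) / 1
     = 0 / 1 = 0 → 0.00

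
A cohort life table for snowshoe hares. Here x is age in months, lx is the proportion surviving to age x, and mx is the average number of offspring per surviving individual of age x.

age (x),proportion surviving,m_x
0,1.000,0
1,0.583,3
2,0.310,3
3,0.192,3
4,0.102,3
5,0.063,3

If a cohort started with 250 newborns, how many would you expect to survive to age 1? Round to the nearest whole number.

Expected survivors = N0 · l_1 = 250 × 0.583 = 145.75 → 146

146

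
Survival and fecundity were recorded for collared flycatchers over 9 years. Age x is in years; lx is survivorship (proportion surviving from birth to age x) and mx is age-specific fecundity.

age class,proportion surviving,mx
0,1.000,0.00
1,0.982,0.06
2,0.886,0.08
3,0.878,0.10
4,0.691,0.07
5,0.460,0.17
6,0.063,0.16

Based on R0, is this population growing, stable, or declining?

declining

R0 = Σ lx·mx = 0 + 0.05892 + 0.07088 + 0.0878 + 0.04837 + 0.0782 + 0.01008 = 0.35425
R0 < 1, so the population is declining.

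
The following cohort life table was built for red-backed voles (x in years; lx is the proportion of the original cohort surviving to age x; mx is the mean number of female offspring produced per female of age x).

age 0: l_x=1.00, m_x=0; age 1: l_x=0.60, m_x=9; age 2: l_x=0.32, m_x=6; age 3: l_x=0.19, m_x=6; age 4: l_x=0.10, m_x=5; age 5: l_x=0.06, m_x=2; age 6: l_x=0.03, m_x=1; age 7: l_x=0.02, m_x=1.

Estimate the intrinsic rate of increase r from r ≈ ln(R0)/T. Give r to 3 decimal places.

R0 = Σ lx·mx = 0 + 5.4 + 1.92 + 1.14 + 0.5 + 0.12 + 0.03 + 0.02 = 9.13
Σ x·lx·mx = 15.58; T = 15.58/9.13 = 1.70646…
r ≈ ln(R0)/T = ln(9.13)/1.70646… = 1.29599… → 1.296

1.296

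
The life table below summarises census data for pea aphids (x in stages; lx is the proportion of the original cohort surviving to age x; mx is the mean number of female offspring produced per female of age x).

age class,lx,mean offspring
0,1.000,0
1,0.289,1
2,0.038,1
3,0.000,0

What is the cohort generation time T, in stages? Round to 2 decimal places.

1.12

lx·mx: 0, 0.289, 0.038, 0 → R0 = 0.327
x·lx·mx: 0, 0.289, 0.076, 0 → Σ = 0.365
T = 0.365 / 0.327 = 1.116208… → 1.12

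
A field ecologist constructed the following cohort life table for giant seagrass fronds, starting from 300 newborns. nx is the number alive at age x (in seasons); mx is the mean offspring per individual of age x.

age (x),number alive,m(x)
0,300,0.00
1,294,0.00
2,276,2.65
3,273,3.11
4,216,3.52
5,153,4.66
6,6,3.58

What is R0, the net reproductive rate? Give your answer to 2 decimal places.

lx = nx/n0 = nx/300: 1, 0.98, 0.92, 0.91, 0.72, 0.51, 0.02
lx·mx by age: 0, 0, 2.438, 2.8301, 2.5344, 2.3766, 0.0716
R0 = Σ lx·mx = 10.2507 → 10.25

10.25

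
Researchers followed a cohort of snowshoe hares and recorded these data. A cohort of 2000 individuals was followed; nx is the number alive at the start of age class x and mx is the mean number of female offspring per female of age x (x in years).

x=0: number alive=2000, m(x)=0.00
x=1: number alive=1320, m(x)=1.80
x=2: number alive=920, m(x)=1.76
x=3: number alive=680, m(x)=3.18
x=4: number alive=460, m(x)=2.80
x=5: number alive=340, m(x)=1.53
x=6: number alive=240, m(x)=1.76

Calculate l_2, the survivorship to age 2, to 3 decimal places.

l_2 = n_2/n_0 = 920/2000 = 0.46 → 0.460

0.460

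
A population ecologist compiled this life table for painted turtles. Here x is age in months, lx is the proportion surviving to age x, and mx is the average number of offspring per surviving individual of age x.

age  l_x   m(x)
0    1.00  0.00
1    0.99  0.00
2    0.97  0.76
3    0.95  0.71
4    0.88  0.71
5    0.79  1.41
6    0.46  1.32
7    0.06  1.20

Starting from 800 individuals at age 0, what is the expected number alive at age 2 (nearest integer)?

Expected survivors = N0 · l_2 = 800 × 0.97 = 776 → 776

776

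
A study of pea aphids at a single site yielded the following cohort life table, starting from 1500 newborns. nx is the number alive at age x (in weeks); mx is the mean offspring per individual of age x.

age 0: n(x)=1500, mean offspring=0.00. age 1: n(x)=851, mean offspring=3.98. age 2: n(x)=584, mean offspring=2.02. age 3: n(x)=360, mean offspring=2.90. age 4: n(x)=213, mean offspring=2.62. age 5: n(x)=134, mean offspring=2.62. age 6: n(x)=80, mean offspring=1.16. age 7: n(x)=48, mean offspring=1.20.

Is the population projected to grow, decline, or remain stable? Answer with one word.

lx = nx/n0 = nx/1500: 1, 0.56733…, 0.38933…, 0.24, 0.142, 0.08933…, 0.05333…, 0.032
R0 = Σ lx·mx = 0 + 2.257987… + 0.786453… + 0.696 + 0.37204 + 0.234053… + 0.061867… + 0.0384 = 4.4468…
R0 > 1, so the population is growing.

growing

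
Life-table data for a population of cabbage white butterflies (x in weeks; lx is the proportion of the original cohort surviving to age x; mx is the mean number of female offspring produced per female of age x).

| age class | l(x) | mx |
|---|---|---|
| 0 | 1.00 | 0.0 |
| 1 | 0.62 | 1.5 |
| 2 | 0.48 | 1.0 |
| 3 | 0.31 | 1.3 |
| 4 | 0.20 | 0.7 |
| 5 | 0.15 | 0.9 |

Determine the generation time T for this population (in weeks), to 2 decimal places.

lx·mx: 0, 0.93, 0.48, 0.403, 0.14, 0.135 → R0 = 2.088
x·lx·mx: 0, 0.93, 0.96, 1.209, 0.56, 0.675 → Σ = 4.334
T = 4.334 / 2.088 = 2.07567… → 2.08

2.08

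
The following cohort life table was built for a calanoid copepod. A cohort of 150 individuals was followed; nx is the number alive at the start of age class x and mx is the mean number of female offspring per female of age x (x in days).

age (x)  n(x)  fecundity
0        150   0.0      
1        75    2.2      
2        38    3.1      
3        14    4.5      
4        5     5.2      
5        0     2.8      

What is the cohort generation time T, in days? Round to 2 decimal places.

1.87

lx = nx/n0 = nx/150: 1, 0.5, 0.25333…, 0.09333…, 0.03333…, 0
lx·mx: 0, 1.1, 0.785333…, 0.42…, 0.173333…, 0 → R0 = 2.478667…
x·lx·mx: 0, 1.1, 1.570667…, 1.26…, 0.693333…, 0 → Σ = 4.624…
T = 4.624… / 2.478667… = 1.865519… → 1.87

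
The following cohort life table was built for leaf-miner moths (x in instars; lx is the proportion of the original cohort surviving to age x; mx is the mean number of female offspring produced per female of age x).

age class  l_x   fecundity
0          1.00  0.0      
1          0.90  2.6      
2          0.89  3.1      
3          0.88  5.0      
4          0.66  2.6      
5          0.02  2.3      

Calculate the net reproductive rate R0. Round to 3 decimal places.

lx·mx by age: 0, 2.34, 2.759, 4.4, 1.716, 0.046
R0 = Σ lx·mx = 11.261 → 11.261

11.261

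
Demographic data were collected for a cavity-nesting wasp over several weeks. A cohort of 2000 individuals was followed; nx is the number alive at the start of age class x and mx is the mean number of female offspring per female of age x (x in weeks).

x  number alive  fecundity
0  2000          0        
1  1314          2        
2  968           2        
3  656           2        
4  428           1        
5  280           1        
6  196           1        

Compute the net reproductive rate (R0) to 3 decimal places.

lx = nx/n0 = nx/2000: 1, 0.657, 0.484, 0.328, 0.214, 0.14, 0.098
lx·mx by age: 0, 1.314, 0.968, 0.656, 0.214, 0.14, 0.098
R0 = Σ lx·mx = 3.39 → 3.390

3.390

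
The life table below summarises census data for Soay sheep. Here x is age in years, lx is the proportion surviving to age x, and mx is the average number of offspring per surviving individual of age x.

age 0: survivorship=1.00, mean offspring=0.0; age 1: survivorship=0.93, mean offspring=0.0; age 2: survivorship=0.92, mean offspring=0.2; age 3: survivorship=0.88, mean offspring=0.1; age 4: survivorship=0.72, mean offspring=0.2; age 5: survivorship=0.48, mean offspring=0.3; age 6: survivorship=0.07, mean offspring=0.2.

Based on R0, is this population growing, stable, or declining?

declining

R0 = Σ lx·mx = 0 + 0 + 0.184 + 0.088 + 0.144 + 0.144 + 0.014 = 0.574
R0 < 1, so the population is declining.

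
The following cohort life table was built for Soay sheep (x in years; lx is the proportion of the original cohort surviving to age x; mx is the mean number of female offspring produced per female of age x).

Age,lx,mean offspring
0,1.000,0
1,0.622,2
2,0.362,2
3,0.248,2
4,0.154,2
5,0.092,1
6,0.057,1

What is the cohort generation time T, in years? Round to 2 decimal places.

lx·mx: 0, 1.244, 0.724, 0.496, 0.308, 0.092, 0.057 → R0 = 2.921
x·lx·mx: 0, 1.244, 1.448, 1.488, 1.232, 0.46, 0.342 → Σ = 6.214
T = 6.214 / 2.921 = 2.127354… → 2.13

2.13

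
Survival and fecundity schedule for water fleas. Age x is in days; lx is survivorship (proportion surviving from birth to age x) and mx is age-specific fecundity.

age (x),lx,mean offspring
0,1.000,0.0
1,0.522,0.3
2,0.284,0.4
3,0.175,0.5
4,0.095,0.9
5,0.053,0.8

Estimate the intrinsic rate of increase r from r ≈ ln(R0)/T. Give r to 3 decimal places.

-0.292

R0 = Σ lx·mx = 0 + 0.1566 + 0.1136 + 0.0875 + 0.0855 + 0.0424 = 0.4856
Σ x·lx·mx = 1.2003; T = 1.2003/0.4856 = 2.47179…
r ≈ ln(R0)/T = ln(0.4856)/2.47179… = -0.29225… → -0.292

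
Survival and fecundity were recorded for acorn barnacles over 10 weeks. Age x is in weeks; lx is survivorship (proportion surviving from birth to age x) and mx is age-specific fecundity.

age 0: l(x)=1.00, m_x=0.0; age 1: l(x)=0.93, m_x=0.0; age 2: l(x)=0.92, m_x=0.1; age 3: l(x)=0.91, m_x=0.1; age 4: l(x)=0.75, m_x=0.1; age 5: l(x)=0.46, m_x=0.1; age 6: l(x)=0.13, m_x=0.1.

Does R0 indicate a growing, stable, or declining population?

R0 = Σ lx·mx = 0 + 0 + 0.092 + 0.091 + 0.075 + 0.046 + 0.013 = 0.317
R0 < 1, so the population is declining.

declining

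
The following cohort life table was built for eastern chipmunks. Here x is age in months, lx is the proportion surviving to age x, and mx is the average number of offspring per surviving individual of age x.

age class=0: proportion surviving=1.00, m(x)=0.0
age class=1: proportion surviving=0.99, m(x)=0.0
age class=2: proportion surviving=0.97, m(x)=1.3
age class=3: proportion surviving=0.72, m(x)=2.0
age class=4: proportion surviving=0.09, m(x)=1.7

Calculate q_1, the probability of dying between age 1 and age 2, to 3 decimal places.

0.020

q_1 = (l_1 − l_2) / l_1 = (0.99 − 0.97) / 0.99
     = 0.02 / 0.99 = 0.020202… → 0.020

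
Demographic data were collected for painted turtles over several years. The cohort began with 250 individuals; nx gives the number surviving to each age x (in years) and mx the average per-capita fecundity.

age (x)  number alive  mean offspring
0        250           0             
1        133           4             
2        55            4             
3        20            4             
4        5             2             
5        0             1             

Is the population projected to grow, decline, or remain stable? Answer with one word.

growing

lx = nx/n0 = nx/250: 1, 0.532, 0.22, 0.08, 0.02, 0
R0 = Σ lx·mx = 0 + 2.128 + 0.88 + 0.32 + 0.04 + 0 = 3.368
R0 > 1, so the population is growing.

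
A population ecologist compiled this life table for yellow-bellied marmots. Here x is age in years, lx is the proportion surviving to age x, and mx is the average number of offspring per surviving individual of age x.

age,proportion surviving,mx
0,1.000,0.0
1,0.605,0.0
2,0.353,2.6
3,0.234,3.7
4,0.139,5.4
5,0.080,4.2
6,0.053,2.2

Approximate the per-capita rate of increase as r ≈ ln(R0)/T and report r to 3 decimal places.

R0 = Σ lx·mx = 0 + 0 + 0.9178 + 0.8658 + 0.7506 + 0.336 + 0.1166 = 2.9868
Σ x·lx·mx = 9.815; T = 9.815/2.9868 = 3.28613…
r ≈ ln(R0)/T = ln(2.9868)/3.28613… = 0.33298… → 0.333

0.333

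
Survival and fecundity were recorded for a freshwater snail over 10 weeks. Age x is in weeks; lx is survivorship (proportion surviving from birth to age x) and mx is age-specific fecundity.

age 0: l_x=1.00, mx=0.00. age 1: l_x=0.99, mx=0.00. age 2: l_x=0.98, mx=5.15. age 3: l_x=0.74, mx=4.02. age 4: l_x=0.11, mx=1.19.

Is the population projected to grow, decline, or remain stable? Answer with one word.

R0 = Σ lx·mx = 0 + 0 + 5.047 + 2.9748 + 0.1309 = 8.1527
R0 > 1, so the population is growing.

growing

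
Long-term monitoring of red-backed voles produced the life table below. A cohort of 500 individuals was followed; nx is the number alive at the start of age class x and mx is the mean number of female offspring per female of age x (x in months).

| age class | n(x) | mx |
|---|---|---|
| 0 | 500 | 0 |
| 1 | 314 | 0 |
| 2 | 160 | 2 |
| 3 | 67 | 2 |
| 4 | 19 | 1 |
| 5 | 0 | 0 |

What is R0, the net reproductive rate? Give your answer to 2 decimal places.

0.95

lx = nx/n0 = nx/500: 1, 0.628, 0.32, 0.134, 0.038, 0
lx·mx by age: 0, 0, 0.64, 0.268, 0.038, 0
R0 = Σ lx·mx = 0.946 → 0.95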